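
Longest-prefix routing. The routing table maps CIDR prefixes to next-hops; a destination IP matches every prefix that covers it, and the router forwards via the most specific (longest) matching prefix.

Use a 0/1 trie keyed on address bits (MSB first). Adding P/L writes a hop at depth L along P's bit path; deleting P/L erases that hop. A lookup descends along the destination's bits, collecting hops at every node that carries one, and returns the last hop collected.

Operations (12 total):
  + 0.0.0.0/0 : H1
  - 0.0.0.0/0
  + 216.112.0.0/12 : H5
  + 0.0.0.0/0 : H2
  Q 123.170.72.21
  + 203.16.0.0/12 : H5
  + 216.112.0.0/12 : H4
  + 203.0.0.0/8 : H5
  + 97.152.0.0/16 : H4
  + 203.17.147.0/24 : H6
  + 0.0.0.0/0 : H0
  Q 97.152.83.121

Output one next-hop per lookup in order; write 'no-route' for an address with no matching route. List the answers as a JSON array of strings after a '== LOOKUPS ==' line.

Trace:
  + 0.0.0.0/0 (H1) depth=0
  del 0.0.0.0/0 (clear depth 0)
  + 216.112.0.0/12 (H5) depth=12
  + 0.0.0.0/0 (H2) depth=0
  ? 123.170.72.21  path d0:H2  best=H2
  + 203.16.0.0/12 (H5) depth=12
  + 216.112.0.0/12 (H4) depth=12
  + 203.0.0.0/8 (H5) depth=8
  + 97.152.0.0/16 (H4) depth=16
  + 203.17.147.0/24 (H6) depth=24
  + 0.0.0.0/0 (H0) depth=0
  ? 97.152.83.121  path d0:H0→d1:-→d2:-→d3:-→d4:-→d5:-→d6:-→d7:-→d8:-→d9:-→d10:-→d11:-→d12:-→d13:-→d14:-→d15:-→d16:H4  best=H4

== LOOKUPS ==
["H2","H4"]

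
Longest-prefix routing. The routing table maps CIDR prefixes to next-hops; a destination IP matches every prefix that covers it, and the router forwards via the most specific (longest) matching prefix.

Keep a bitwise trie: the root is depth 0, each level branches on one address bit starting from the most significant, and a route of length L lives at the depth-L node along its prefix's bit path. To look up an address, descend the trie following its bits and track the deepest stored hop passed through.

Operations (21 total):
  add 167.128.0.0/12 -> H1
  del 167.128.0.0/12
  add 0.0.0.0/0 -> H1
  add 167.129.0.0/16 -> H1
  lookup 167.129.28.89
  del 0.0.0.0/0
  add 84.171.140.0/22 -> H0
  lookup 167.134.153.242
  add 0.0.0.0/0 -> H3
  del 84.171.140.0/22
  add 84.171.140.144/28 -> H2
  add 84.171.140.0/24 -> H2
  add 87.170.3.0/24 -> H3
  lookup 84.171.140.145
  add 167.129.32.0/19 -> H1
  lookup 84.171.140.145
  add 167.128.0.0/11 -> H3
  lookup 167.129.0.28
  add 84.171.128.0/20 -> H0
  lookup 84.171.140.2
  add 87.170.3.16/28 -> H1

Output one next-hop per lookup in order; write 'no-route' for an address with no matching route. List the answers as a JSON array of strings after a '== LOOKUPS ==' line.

Process each operation:
  + 167.128.0.0/12 (H1) depth=12
  - 167.128.0.0/12 clear@12
  + 0.0.0.0/0 (H1) depth=0
  + 167.129.0.0/16 (H1) depth=16
  ? 167.129.28.89  path d0:H1→d1:-→d2:-→d3:-→d4:-→d5:-→d6:-→d7:-→d8:-→d9:-→d10:-→d11:-→d12:-→d13:-→d14:-→d15:-→d16:H1  best=H1
  - 0.0.0.0/0 clear@0
  + 84.171.140.0/22 (H0) depth=22
  ? 167.134.153.242  path d0:-→d1:-→d2:-→d3:-→d4:-→d5:-→d6:-→d7:-→d8:-→d9:-→d10:-→d11:-→d12:-→d13:-  best=no-route
  + 0.0.0.0/0 (H3) depth=0
  - 84.171.140.0/22 clear@22
  + 84.171.140.144/28 (H2) depth=28
  + 84.171.140.0/24 (H2) depth=24
  + 87.170.3.0/24 (H3) depth=24
  ? 84.171.140.145  path d0:H3→d1:-→d2:-→d3:-→d4:-→d5:-→d6:-→d7:-→d8:-→d9:-→d10:-→d11:-→d12:-→d13:-→d14:-→d15:-→d16:-→d17:-→d18:-→d19:-→d20:-→d21:-→d22:-→d23:-→d24:H2→d25:-→d26:-→d27:-→d28:H2  best=H2
  + 167.129.32.0/19 (H1) depth=19
  ? 84.171.140.145  path d0:H3→d1:-→d2:-→d3:-→d4:-→d5:-→d6:-→d7:-→d8:-→d9:-→d10:-→d11:-→d12:-→d13:-→d14:-→d15:-→d16:-→d17:-→d18:-→d19:-→d20:-→d21:-→d22:-→d23:-→d24:H2→d25:-→d26:-→d27:-→d28:H2  best=H2
  + 167.128.0.0/11 (H3) depth=11
  ? 167.129.0.28  path d0:H3→d1:-→d2:-→d3:-→d4:-→d5:-→d6:-→d7:-→d8:-→d9:-→d10:-→d11:H3→d12:-→d13:-→d14:-→d15:-→d16:H1→d17:-→d18:-  best=H1
  + 84.171.128.0/20 (H0) depth=20
  ? 84.171.140.2  path d0:H3→d1:-→d2:-→d3:-→d4:-→d5:-→d6:-→d7:-→d8:-→d9:-→d10:-→d11:-→d12:-→d13:-→d14:-→d15:-→d16:-→d17:-→d18:-→d19:-→d20:H0→d21:-→d22:-→d23:-→d24:H2  best=H2
  + 87.170.3.16/28 (H1) depth=28

== LOOKUPS ==
["H1","no-route","H2","H2","H1","H2"]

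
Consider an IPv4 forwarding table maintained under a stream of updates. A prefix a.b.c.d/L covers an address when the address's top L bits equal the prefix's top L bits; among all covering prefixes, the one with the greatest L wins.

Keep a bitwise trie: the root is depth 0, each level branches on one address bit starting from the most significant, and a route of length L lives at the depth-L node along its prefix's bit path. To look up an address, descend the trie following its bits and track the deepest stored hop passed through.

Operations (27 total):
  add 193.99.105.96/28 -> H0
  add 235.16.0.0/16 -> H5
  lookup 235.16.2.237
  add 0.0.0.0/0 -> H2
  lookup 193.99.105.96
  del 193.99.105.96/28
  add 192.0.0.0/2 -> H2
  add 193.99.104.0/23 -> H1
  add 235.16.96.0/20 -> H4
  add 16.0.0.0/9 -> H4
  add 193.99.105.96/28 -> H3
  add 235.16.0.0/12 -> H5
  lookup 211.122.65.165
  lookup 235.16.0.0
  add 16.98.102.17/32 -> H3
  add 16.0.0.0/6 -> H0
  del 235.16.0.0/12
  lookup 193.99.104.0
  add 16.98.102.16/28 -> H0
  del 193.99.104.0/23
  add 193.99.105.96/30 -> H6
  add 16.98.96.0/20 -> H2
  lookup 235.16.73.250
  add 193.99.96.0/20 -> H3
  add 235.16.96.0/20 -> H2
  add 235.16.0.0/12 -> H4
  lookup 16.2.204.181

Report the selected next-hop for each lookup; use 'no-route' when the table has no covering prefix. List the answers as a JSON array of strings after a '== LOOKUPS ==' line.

Process each operation:
  + 193.99.105.96/28 (H0) depth=28
  + 235.16.0.0/16 (H5) depth=16
  lookup 235.16.2.237: bits 1110101100010000 walk d0:-→d1:-→d2:-→d3:-→d4:-→d5:-→d6:-→d7:-→d8:-→d9:-→d10:-→d11:-→d12:-→d13:-→d14:-→d15:-→d16:H5 -> H5
  + 0.0.0.0/0 (H2) depth=0
  lookup 193.99.105.96: bits 1100000101100011011010010110 walk d0:H2→d1:-→d2:-→d3:-→d4:-→d5:-→d6:-→d7:-→d8:-→d9:-→d10:-→d11:-→d12:-→d13:-→d14:-→d15:-→d16:-→d17:-→d18:-→d19:-→d20:-→d21:-→d22:-→d23:-→d24:-→d25:-→d26:-→d27:-→d28:H0 -> H0
  del 193.99.105.96/28 (clear depth 28)
  + 192.0.0.0/2 (H2) depth=2
  + 193.99.104.0/23 (H1) depth=23
  + 235.16.96.0/20 (H4) depth=20
  + 16.0.0.0/9 (H4) depth=9
  + 193.99.105.96/28 (H3) depth=28
  + 235.16.0.0/12 (H5) depth=12
  lookup 211.122.65.165: bits 110 walk d0:H2→d1:-→d2:H2→d3:- -> H2
  lookup 235.16.0.0: bits 11101011000100000 walk d0:H2→d1:-→d2:H2→d3:-→d4:-→d5:-→d6:-→d7:-→d8:-→d9:-→d10:-→d11:-→d12:H5→d13:-→d14:-→d15:-→d16:H5→d17:- -> H5
  + 16.98.102.17/32 (H3) depth=32
  + 16.0.0.0/6 (H0) depth=6
  del 235.16.0.0/12 (clear depth 12)
  lookup 193.99.104.0: bits 11000001011000110110100 walk d0:H2→d1:-→d2:H2→d3:-→d4:-→d5:-→d6:-→d7:-→d8:-→d9:-→d10:-→d11:-→d12:-→d13:-→d14:-→d15:-→d16:-→d17:-→d18:-→d19:-→d20:-→d21:-→d22:-→d23:H1 -> H1
  + 16.98.102.16/28 (H0) depth=28
  del 193.99.104.0/23 (clear depth 23)
  + 193.99.105.96/30 (H6) depth=30
  + 16.98.96.0/20 (H2) depth=20
  lookup 235.16.73.250: bits 111010110001000001 walk d0:H2→d1:-→d2:H2→d3:-→d4:-→d5:-→d6:-→d7:-→d8:-→d9:-→d10:-→d11:-→d12:-→d13:-→d14:-→d15:-→d16:H5→d17:-→d18:- -> H5
  + 193.99.96.0/20 (H3) depth=20
  + 235.16.96.0/20 (H2) depth=20
  + 235.16.0.0/12 (H4) depth=12
  lookup 16.2.204.181: bits 000100000 walk d0:H2→d1:-→d2:-→d3:-→d4:-→d5:-→d6:H0→d7:-→d8:-→d9:H4 -> H4

== LOOKUPS ==
["H5","H0","H2","H5","H1","H5","H4"]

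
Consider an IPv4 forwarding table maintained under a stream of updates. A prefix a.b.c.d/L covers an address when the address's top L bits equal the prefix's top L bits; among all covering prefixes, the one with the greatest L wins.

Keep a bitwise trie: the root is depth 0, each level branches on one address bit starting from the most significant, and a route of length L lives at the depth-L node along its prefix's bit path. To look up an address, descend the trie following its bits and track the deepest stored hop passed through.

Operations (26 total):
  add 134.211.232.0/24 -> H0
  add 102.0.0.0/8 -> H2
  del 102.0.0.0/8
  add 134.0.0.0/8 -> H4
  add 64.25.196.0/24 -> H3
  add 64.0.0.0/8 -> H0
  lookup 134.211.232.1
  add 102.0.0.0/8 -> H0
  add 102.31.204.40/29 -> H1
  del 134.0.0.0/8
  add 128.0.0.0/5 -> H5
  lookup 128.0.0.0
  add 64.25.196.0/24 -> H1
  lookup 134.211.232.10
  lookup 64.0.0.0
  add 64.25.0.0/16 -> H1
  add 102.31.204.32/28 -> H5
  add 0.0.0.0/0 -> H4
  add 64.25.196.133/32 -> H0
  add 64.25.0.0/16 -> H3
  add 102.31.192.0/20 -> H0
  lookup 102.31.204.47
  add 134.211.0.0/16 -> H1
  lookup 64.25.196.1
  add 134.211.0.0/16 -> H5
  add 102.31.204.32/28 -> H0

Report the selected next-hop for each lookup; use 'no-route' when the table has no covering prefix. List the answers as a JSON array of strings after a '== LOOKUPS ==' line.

Apply in order:
  add 134.211.232.0/24 -> H0 at depth 24
  add 102.0.0.0/8 -> H2 at depth 8
  - 102.0.0.0/8 clear@8
  add 134.0.0.0/8 -> H4 at depth 8
  add 64.25.196.0/24 -> H3 at depth 24
  add 64.0.0.0/8 -> H0 at depth 8
  ? 134.211.232.1  path d0:-→d1:-→d2:-→d3:-→d4:-→d5:-→d6:-→d7:-→d8:H4→d9:-→d10:-→d11:-→d12:-→d13:-→d14:-→d15:-→d16:-→d17:-→d18:-→d19:-→d20:-→d21:-→d22:-→d23:-→d24:H0  best=H0
  add 102.0.0.0/8 -> H0 at depth 8
  add 102.31.204.40/29 -> H1 at depth 29
  - 134.0.0.0/8 clear@8
  add 128.0.0.0/5 -> H5 at depth 5
  ? 128.0.0.0  path d0:-→d1:-→d2:-→d3:-→d4:-→d5:H5  best=H5
  add 64.25.196.0/24 -> H1 at depth 24
  ? 134.211.232.10  path d0:-→d1:-→d2:-→d3:-→d4:-→d5:H5→d6:-→d7:-→d8:-→d9:-→d10:-→d11:-→d12:-→d13:-→d14:-→d15:-→d16:-→d17:-→d18:-→d19:-→d20:-→d21:-→d22:-→d23:-→d24:H0  best=H0
  ? 64.0.0.0  path d0:-→d1:-→d2:-→d3:-→d4:-→d5:-→d6:-→d7:-→d8:H0→d9:-→d10:-→d11:-  best=H0
  add 64.25.0.0/16 -> H1 at depth 16
  add 102.31.204.32/28 -> H5 at depth 28
  add 0.0.0.0/0 -> H4 at depth 0
  add 64.25.196.133/32 -> H0 at depth 32
  add 64.25.0.0/16 -> H3 at depth 16
  add 102.31.192.0/20 -> H0 at depth 20
  ? 102.31.204.47  path d0:H4→d1:-→d2:-→d3:-→d4:-→d5:-→d6:-→d7:-→d8:H0→d9:-→d10:-→d11:-→d12:-→d13:-→d14:-→d15:-→d16:-→d17:-→d18:-→d19:-→d20:H0→d21:-→d22:-→d23:-→d24:-→d25:-→d26:-→d27:-→d28:H5→d29:H1  best=H1
  add 134.211.0.0/16 -> H1 at depth 16
  ? 64.25.196.1  path d0:H4→d1:-→d2:-→d3:-→d4:-→d5:-→d6:-→d7:-→d8:H0→d9:-→d10:-→d11:-→d12:-→d13:-→d14:-→d15:-→d16:H3→d17:-→d18:-→d19:-→d20:-→d21:-→d22:-→d23:-→d24:H1  best=H1
  add 134.211.0.0/16 -> H5 at depth 16
  add 102.31.204.32/28 -> H0 at depth 28

== LOOKUPS ==
["H0","H5","H0","H0","H1","H1"]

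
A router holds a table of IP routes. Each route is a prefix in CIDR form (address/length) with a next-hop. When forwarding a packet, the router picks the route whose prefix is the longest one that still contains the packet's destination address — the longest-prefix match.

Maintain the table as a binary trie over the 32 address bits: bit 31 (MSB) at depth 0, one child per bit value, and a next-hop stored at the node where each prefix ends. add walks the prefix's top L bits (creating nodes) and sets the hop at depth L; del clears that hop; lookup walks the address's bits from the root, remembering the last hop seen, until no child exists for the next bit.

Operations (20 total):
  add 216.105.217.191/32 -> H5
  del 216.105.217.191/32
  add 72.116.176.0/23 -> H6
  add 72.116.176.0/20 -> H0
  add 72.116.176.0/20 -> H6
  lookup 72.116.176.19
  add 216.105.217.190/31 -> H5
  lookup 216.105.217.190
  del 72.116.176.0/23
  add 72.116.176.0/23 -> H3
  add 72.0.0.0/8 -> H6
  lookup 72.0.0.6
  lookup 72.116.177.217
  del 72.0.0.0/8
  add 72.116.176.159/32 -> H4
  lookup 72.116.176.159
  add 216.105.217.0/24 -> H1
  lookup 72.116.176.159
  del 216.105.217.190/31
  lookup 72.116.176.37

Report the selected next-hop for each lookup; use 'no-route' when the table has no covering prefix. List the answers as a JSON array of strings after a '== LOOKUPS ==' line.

Process each operation:
  + 216.105.217.191/32 (H5) depth=32
  - 216.105.217.191/32 clear@32
  + 72.116.176.0/23 (H6) depth=23
  + 72.116.176.0/20 (H0) depth=20
  + 72.116.176.0/20 (H6) depth=20
  Q 72.116.176.19: descend 01001000011101001011000 ; hops seen [H6,H6] ; pick H6
  + 216.105.217.190/31 (H5) depth=31
  Q 216.105.217.190: descend 1101100001101001110110011011111 ; hops seen [H5] ; pick H5
  - 72.116.176.0/23 clear@23
  + 72.116.176.0/23 (H3) depth=23
  + 72.0.0.0/8 (H6) depth=8
  Q 72.0.0.6: descend 010010000 ; hops seen [H6] ; pick H6
  Q 72.116.177.217: descend 01001000011101001011000 ; hops seen [H6,H6,H3] ; pick H3
  - 72.0.0.0/8 clear@8
  + 72.116.176.159/32 (H4) depth=32
  Q 72.116.176.159: descend 01001000011101001011000010011111 ; hops seen [H6,H3,H4] ; pick H4
  + 216.105.217.0/24 (H1) depth=24
  Q 72.116.176.159: descend 01001000011101001011000010011111 ; hops seen [H6,H3,H4] ; pick H4
  - 216.105.217.190/31 clear@31
  Q 72.116.176.37: descend 010010000111010010110000 ; hops seen [H6,H3] ; pick H3

== LOOKUPS ==
["H6","H5","H6","H3","H4","H4","H3"]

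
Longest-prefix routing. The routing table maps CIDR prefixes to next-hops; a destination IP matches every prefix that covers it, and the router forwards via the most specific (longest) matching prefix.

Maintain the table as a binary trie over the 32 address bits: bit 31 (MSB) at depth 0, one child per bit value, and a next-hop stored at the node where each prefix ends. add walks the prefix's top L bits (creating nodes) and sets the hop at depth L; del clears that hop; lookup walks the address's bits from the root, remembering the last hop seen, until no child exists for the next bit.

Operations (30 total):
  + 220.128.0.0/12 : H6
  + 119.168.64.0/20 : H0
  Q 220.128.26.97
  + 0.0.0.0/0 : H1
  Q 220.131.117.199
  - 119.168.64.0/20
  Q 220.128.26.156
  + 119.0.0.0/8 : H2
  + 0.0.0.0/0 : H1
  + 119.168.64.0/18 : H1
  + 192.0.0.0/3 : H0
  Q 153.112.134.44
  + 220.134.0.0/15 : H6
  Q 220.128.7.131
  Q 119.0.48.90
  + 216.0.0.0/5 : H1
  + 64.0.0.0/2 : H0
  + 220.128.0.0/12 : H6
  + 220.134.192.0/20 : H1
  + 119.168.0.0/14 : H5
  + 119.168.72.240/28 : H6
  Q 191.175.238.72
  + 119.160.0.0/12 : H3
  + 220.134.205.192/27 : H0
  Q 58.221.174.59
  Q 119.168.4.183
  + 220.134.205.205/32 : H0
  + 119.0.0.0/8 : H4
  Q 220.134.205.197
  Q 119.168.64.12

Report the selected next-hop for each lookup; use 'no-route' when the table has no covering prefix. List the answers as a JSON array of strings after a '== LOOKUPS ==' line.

Trace:
  add 220.128.0.0/12 -> H6 at depth 12
  add 119.168.64.0/20 -> H0 at depth 20
  lookup 220.128.26.97: bits 110111001000 walk d0:-→d1:-→d2:-→d3:-→d4:-→d5:-→d6:-→d7:-→d8:-→d9:-→d10:-→d11:-→d12:H6 -> H6
  add 0.0.0.0/0 -> H1 at depth 0
  lookup 220.131.117.199: bits 110111001000 walk d0:H1→d1:-→d2:-→d3:-→d4:-→d5:-→d6:-→d7:-→d8:-→d9:-→d10:-→d11:-→d12:H6 -> H6
  del 119.168.64.0/20 (clear depth 20)
  lookup 220.128.26.156: bits 110111001000 walk d0:H1→d1:-→d2:-→d3:-→d4:-→d5:-→d6:-→d7:-→d8:-→d9:-→d10:-→d11:-→d12:H6 -> H6
  add 119.0.0.0/8 -> H2 at depth 8
  add 0.0.0.0/0 -> H1 at depth 0
  add 119.168.64.0/18 -> H1 at depth 18
  add 192.0.0.0/3 -> H0 at depth 3
  lookup 153.112.134.44: bits 1 walk d0:H1→d1:- -> H1
  add 220.134.0.0/15 -> H6 at depth 15
  lookup 220.128.7.131: bits 1101110010000 walk d0:H1→d1:-→d2:-→d3:H0→d4:-→d5:-→d6:-→d7:-→d8:-→d9:-→d10:-→d11:-→d12:H6→d13:- -> H6
  lookup 119.0.48.90: bits 01110111 walk d0:H1→d1:-→d2:-→d3:-→d4:-→d5:-→d6:-→d7:-→d8:H2 -> H2
  add 216.0.0.0/5 -> H1 at depth 5
  add 64.0.0.0/2 -> H0 at depth 2
  add 220.128.0.0/12 -> H6 at depth 12
  add 220.134.192.0/20 -> H1 at depth 20
  add 119.168.0.0/14 -> H5 at depth 14
  add 119.168.72.240/28 -> H6 at depth 28
  lookup 191.175.238.72: bits 1 walk d0:H1→d1:- -> H1
  add 119.160.0.0/12 -> H3 at depth 12
  add 220.134.205.192/27 -> H0 at depth 27
  lookup 58.221.174.59: bits 0 walk d0:H1→d1:- -> H1
  lookup 119.168.4.183: bits 01110111101010000 walk d0:H1→d1:-→d2:H0→d3:-→d4:-→d5:-→d6:-→d7:-→d8:H2→d9:-→d10:-→d11:-→d12:H3→d13:-→d14:H5→d15:-→d16:-→d17:- -> H5
  add 220.134.205.205/32 -> H0 at depth 32
  add 119.0.0.0/8 -> H4 at depth 8
  lookup 220.134.205.197: bits 1101110010000110110011011100 walk d0:H1→d1:-→d2:-→d3:H0→d4:-→d5:H1→d6:-→d7:-→d8:-→d9:-→d10:-→d11:-→d12:H6→d13:-→d14:-→d15:H6→d16:-→d17:-→d18:-→d19:-→d20:H1→d21:-→d22:-→d23:-→d24:-→d25:-→d26:-→d27:H0→d28:- -> H0
  lookup 119.168.64.12: bits 01110111101010000100 walk d0:H1→d1:-→d2:H0→d3:-→d4:-→d5:-→d6:-→d7:-→d8:H4→d9:-→d10:-→d11:-→d12:H3→d13:-→d14:H5→d15:-→d16:-→d17:-→d18:H1→d19:-→d20:- -> H1

== LOOKUPS ==
["H6","H6","H6","H1","H6","H2","H1","H1","H5","H0","H1"]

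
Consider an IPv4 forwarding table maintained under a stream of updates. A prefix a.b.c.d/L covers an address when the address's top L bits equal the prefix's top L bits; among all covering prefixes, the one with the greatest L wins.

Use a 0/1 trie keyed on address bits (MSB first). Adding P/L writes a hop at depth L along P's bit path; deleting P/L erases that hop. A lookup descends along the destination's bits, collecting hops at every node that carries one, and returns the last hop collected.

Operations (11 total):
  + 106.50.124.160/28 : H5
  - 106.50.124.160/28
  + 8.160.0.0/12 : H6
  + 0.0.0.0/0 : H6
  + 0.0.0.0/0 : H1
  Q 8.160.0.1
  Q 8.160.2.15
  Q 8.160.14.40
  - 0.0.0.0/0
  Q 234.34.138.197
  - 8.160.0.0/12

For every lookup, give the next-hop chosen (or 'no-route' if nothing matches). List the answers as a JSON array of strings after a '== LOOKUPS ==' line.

Apply in order:
  add 106.50.124.160/28 -> H5 at depth 28
  del 106.50.124.160/28 (clear depth 28)
  add 8.160.0.0/12 -> H6 at depth 12
  add 0.0.0.0/0 -> H6 at depth 0
  add 0.0.0.0/0 -> H1 at depth 0
  lookup 8.160.0.1: bits 000010001010 walk d0:H1→d1:-→d2:-→d3:-→d4:-→d5:-→d6:-→d7:-→d8:-→d9:-→d10:-→d11:-→d12:H6 -> H6
  lookup 8.160.2.15: bits 000010001010 walk d0:H1→d1:-→d2:-→d3:-→d4:-→d5:-→d6:-→d7:-→d8:-→d9:-→d10:-→d11:-→d12:H6 -> H6
  lookup 8.160.14.40: bits 000010001010 walk d0:H1→d1:-→d2:-→d3:-→d4:-→d5:-→d6:-→d7:-→d8:-→d9:-→d10:-→d11:-→d12:H6 -> H6
  del 0.0.0.0/0 (clear depth 0)
  lookup 234.34.138.197: bits ε walk d0:- -> no-route
  del 8.160.0.0/12 (clear depth 12)

== LOOKUPS ==
["H6","H6","H6","no-route"]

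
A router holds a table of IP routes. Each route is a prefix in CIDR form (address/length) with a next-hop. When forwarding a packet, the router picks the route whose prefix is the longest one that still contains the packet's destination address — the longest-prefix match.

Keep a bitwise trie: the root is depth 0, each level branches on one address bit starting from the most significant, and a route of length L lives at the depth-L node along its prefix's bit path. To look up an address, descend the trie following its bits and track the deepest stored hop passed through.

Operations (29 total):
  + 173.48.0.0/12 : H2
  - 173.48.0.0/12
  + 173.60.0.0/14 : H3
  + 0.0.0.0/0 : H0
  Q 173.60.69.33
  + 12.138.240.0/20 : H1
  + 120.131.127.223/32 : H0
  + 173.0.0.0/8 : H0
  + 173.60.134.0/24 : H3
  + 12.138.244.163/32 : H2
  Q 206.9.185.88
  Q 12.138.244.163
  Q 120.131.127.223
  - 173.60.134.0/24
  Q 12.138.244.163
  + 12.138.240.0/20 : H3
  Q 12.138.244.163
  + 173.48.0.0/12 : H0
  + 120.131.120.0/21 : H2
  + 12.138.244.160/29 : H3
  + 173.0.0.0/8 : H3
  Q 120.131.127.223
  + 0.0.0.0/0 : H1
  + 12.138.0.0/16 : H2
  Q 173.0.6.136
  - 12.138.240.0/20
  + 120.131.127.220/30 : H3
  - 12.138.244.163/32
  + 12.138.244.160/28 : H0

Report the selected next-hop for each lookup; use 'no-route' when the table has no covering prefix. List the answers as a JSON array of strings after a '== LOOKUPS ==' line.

Process each operation:
  add 173.48.0.0/12 -> H2 at depth 12
  del 173.48.0.0/12 (clear depth 12)
  add 173.60.0.0/14 -> H3 at depth 14
  add 0.0.0.0/0 -> H0 at depth 0
  lookup 173.60.69.33: bits 10101101001111 walk d0:H0→d1:-→d2:-→d3:-→d4:-→d5:-→d6:-→d7:-→d8:-→d9:-→d10:-→d11:-→d12:-→d13:-→d14:H3 -> H3
  add 12.138.240.0/20 -> H1 at depth 20
  add 120.131.127.223/32 -> H0 at depth 32
  add 173.0.0.0/8 -> H0 at depth 8
  add 173.60.134.0/24 -> H3 at depth 24
  add 12.138.244.163/32 -> H2 at depth 32
  lookup 206.9.185.88: bits 1 walk d0:H0→d1:- -> H0
  lookup 12.138.244.163: bits 00001100100010101111010010100011 walk d0:H0→d1:-→d2:-→d3:-→d4:-→d5:-→d6:-→d7:-→d8:-→d9:-→d10:-→d11:-→d12:-→d13:-→d14:-→d15:-→d16:-→d17:-→d18:-→d19:-→d20:H1→d21:-→d22:-→d23:-→d24:-→d25:-→d26:-→d27:-→d28:-→d29:-→d30:-→d31:-→d32:H2 -> H2
  lookup 120.131.127.223: bits 01111000100000110111111111011111 walk d0:H0→d1:-→d2:-→d3:-→d4:-→d5:-→d6:-→d7:-→d8:-→d9:-→d10:-→d11:-→d12:-→d13:-→d14:-→d15:-→d16:-→d17:-→d18:-→d19:-→d20:-→d21:-→d22:-→d23:-→d24:-→d25:-→d26:-→d27:-→d28:-→d29:-→d30:-→d31:-→d32:H0 -> H0
  del 173.60.134.0/24 (clear depth 24)
  lookup 12.138.244.163: bits 00001100100010101111010010100011 walk d0:H0→d1:-→d2:-→d3:-→d4:-→d5:-→d6:-→d7:-→d8:-→d9:-→d10:-→d11:-→d12:-→d13:-→d14:-→d15:-→d16:-→d17:-→d18:-→d19:-→d20:H1→d21:-→d22:-→d23:-→d24:-→d25:-→d26:-→d27:-→d28:-→d29:-→d30:-→d31:-→d32:H2 -> H2
  add 12.138.240.0/20 -> H3 at depth 20
  lookup 12.138.244.163: bits 00001100100010101111010010100011 walk d0:H0→d1:-→d2:-→d3:-→d4:-→d5:-→d6:-→d7:-→d8:-→d9:-→d10:-→d11:-→d12:-→d13:-→d14:-→d15:-→d16:-→d17:-→d18:-→d19:-→d20:H3→d21:-→d22:-→d23:-→d24:-→d25:-→d26:-→d27:-→d28:-→d29:-→d30:-→d31:-→d32:H2 -> H2
  add 173.48.0.0/12 -> H0 at depth 12
  add 120.131.120.0/21 -> H2 at depth 21
  add 12.138.244.160/29 -> H3 at depth 29
  add 173.0.0.0/8 -> H3 at depth 8
  lookup 120.131.127.223: bits 01111000100000110111111111011111 walk d0:H0→d1:-→d2:-→d3:-→d4:-→d5:-→d6:-→d7:-→d8:-→d9:-→d10:-→d11:-→d12:-→d13:-→d14:-→d15:-→d16:-→d17:-→d18:-→d19:-→d20:-→d21:H2→d22:-→d23:-→d24:-→d25:-→d26:-→d27:-→d28:-→d29:-→d30:-→d31:-→d32:H0 -> H0
  add 0.0.0.0/0 -> H1 at depth 0
  add 12.138.0.0/16 -> H2 at depth 16
  lookup 173.0.6.136: bits 1010110100 walk d0:H1→d1:-→d2:-→d3:-→d4:-→d5:-→d6:-→d7:-→d8:H3→d9:-→d10:- -> H3
  del 12.138.240.0/20 (clear depth 20)
  add 120.131.127.220/30 -> H3 at depth 30
  del 12.138.244.163/32 (clear depth 32)
  add 12.138.244.160/28 -> H0 at depth 28

== LOOKUPS ==
["H3","H0","H2","H0","H2","H2","H0","H3"]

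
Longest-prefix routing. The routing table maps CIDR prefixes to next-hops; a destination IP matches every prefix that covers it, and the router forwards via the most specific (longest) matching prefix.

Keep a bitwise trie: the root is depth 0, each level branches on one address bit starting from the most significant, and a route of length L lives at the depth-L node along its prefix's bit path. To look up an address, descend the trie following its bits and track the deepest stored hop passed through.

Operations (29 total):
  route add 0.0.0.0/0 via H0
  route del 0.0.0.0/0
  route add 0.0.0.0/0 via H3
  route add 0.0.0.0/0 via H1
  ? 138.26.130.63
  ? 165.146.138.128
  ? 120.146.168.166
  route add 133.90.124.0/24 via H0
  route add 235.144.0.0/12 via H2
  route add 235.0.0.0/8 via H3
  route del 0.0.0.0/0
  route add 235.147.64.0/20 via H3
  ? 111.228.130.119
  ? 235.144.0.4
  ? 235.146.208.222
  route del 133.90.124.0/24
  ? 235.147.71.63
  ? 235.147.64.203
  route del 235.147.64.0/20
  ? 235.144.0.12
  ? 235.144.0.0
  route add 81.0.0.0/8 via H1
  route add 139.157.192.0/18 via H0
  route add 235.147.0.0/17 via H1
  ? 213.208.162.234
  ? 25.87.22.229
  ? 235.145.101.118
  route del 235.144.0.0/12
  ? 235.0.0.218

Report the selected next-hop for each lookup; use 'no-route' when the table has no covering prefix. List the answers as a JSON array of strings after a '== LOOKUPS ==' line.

Trace:
  + 0.0.0.0/0 (H0) depth=0
  - 0.0.0.0/0 clear@0
  + 0.0.0.0/0 (H3) depth=0
  + 0.0.0.0/0 (H1) depth=0
  Q 138.26.130.63: descend ε ; hops seen [H1] ; pick H1
  Q 165.146.138.128: descend ε ; hops seen [H1] ; pick H1
  Q 120.146.168.166: descend ε ; hops seen [H1] ; pick H1
  + 133.90.124.0/24 (H0) depth=24
  + 235.144.0.0/12 (H2) depth=12
  + 235.0.0.0/8 (H3) depth=8
  - 0.0.0.0/0 clear@0
  + 235.147.64.0/20 (H3) depth=20
  Q 111.228.130.119: descend ε ; hops seen [∅] ; pick no-route
  Q 235.144.0.4: descend 11101011100100 ; hops seen [H3,H2] ; pick H2
  Q 235.146.208.222: descend 111010111001001 ; hops seen [H3,H2] ; pick H2
  - 133.90.124.0/24 clear@24
  Q 235.147.71.63: descend 11101011100100110100 ; hops seen [H3,H2,H3] ; pick H3
  Q 235.147.64.203: descend 11101011100100110100 ; hops seen [H3,H2,H3] ; pick H3
  - 235.147.64.0/20 clear@20
  Q 235.144.0.12: descend 11101011100100 ; hops seen [H3,H2] ; pick H2
  Q 235.144.0.0: descend 11101011100100 ; hops seen [H3,H2] ; pick H2
  + 81.0.0.0/8 (H1) depth=8
  + 139.157.192.0/18 (H0) depth=18
  + 235.147.0.0/17 (H1) depth=17
  Q 213.208.162.234: descend 11 ; hops seen [∅] ; pick no-route
  Q 25.87.22.229: descend 0 ; hops seen [∅] ; pick no-route
  Q 235.145.101.118: descend 11101011100100 ; hops seen [H3,H2] ; pick H2
  - 235.144.0.0/12 clear@12
  Q 235.0.0.218: descend 11101011 ; hops seen [H3] ; pick H3

== LOOKUPS ==
["H1","H1","H1","no-route","H2","H2","H3","H3","H2","H2","no-route","no-route","H2","H3"]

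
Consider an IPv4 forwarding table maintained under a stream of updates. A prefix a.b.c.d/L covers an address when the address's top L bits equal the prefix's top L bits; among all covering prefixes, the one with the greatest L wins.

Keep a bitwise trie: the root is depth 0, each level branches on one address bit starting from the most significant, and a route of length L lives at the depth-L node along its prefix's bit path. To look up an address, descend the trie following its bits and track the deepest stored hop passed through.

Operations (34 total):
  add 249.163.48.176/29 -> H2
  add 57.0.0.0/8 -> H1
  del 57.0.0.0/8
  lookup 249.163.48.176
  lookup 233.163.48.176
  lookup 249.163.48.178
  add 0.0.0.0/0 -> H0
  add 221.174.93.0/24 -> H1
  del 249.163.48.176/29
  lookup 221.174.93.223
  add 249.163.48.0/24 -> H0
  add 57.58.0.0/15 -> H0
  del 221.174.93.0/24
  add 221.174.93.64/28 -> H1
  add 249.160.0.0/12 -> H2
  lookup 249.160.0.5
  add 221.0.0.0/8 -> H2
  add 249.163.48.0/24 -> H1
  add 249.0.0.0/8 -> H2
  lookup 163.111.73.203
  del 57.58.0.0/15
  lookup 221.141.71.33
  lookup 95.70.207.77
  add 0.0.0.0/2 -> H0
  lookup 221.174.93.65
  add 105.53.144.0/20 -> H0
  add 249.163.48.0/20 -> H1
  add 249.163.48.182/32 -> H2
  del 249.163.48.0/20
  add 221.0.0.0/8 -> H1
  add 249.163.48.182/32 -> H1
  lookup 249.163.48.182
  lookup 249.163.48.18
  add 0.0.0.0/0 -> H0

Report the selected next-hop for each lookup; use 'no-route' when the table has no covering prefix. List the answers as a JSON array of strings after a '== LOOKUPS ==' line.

Apply in order:
  add 249.163.48.176/29 -> H2 at depth 29
  add 57.0.0.0/8 -> H1 at depth 8
  del 57.0.0.0/8 (clear depth 8)
  lookup 249.163.48.176: bits 11111001101000110011000010110 walk d0:-→d1:-→d2:-→d3:-→d4:-→d5:-→d6:-→d7:-→d8:-→d9:-→d10:-→d11:-→d12:-→d13:-→d14:-→d15:-→d16:-→d17:-→d18:-→d19:-→d20:-→d21:-→d22:-→d23:-→d24:-→d25:-→d26:-→d27:-→d28:-→d29:H2 -> H2
  lookup 233.163.48.176: bits 111 walk d0:-→d1:-→d2:-→d3:- -> no-route
  lookup 249.163.48.178: bits 11111001101000110011000010110 walk d0:-→d1:-→d2:-→d3:-→d4:-→d5:-→d6:-→d7:-→d8:-→d9:-→d10:-→d11:-→d12:-→d13:-→d14:-→d15:-→d16:-→d17:-→d18:-→d19:-→d20:-→d21:-→d22:-→d23:-→d24:-→d25:-→d26:-→d27:-→d28:-→d29:H2 -> H2
  add 0.0.0.0/0 -> H0 at depth 0
  add 221.174.93.0/24 -> H1 at depth 24
  del 249.163.48.176/29 (clear depth 29)
  lookup 221.174.93.223: bits 110111011010111001011101 walk d0:H0→d1:-→d2:-→d3:-→d4:-→d5:-→d6:-→d7:-→d8:-→d9:-→d10:-→d11:-→d12:-→d13:-→d14:-→d15:-→d16:-→d17:-→d18:-→d19:-→d20:-→d21:-→d22:-→d23:-→d24:H1 -> H1
  add 249.163.48.0/24 -> H0 at depth 24
  add 57.58.0.0/15 -> H0 at depth 15
  del 221.174.93.0/24 (clear depth 24)
  add 221.174.93.64/28 -> H1 at depth 28
  add 249.160.0.0/12 -> H2 at depth 12
  lookup 249.160.0.5: bits 11111001101000 walk d0:H0→d1:-→d2:-→d3:-→d4:-→d5:-→d6:-→d7:-→d8:-→d9:-→d10:-→d11:-→d12:H2→d13:-→d14:- -> H2
  add 221.0.0.0/8 -> H2 at depth 8
  add 249.163.48.0/24 -> H1 at depth 24
  add 249.0.0.0/8 -> H2 at depth 8
  lookup 163.111.73.203: bits 1 walk d0:H0→d1:- -> H0
  del 57.58.0.0/15 (clear depth 15)
  lookup 221.141.71.33: bits 1101110110 walk d0:H0→d1:-→d2:-→d3:-→d4:-→d5:-→d6:-→d7:-→d8:H2→d9:-→d10:- -> H2
  lookup 95.70.207.77: bits 0 walk d0:H0→d1:- -> H0
  add 0.0.0.0/2 -> H0 at depth 2
  lookup 221.174.93.65: bits 1101110110101110010111010100 walk d0:H0→d1:-→d2:-→d3:-→d4:-→d5:-→d6:-→d7:-→d8:H2→d9:-→d10:-→d11:-→d12:-→d13:-→d14:-→d15:-→d16:-→d17:-→d18:-→d19:-→d20:-→d21:-→d22:-→d23:-→d24:-→d25:-→d26:-→d27:-→d28:H1 -> H1
  add 105.53.144.0/20 -> H0 at depth 20
  add 249.163.48.0/20 -> H1 at depth 20
  add 249.163.48.182/32 -> H2 at depth 32
  del 249.163.48.0/20 (clear depth 20)
  add 221.0.0.0/8 -> H1 at depth 8
  add 249.163.48.182/32 -> H1 at depth 32
  lookup 249.163.48.182: bits 11111001101000110011000010110110 walk d0:H0→d1:-→d2:-→d3:-→d4:-→d5:-→d6:-→d7:-→d8:H2→d9:-→d10:-→d11:-→d12:H2→d13:-→d14:-→d15:-→d16:-→d17:-→d18:-→d19:-→d20:-→d21:-→d22:-→d23:-→d24:H1→d25:-→d26:-→d27:-→d28:-→d29:-→d30:-→d31:-→d32:H1 -> H1
  lookup 249.163.48.18: bits 111110011010001100110000 walk d0:H0→d1:-→d2:-→d3:-→d4:-→d5:-→d6:-→d7:-→d8:H2→d9:-→d10:-→d11:-→d12:H2→d13:-→d14:-→d15:-→d16:-→d17:-→d18:-→d19:-→d20:-→d21:-→d22:-→d23:-→d24:H1 -> H1
  add 0.0.0.0/0 -> H0 at depth 0

== LOOKUPS ==
["H2","no-route","H2","H1","H2","H0","H2","H0","H1","H1","H1"]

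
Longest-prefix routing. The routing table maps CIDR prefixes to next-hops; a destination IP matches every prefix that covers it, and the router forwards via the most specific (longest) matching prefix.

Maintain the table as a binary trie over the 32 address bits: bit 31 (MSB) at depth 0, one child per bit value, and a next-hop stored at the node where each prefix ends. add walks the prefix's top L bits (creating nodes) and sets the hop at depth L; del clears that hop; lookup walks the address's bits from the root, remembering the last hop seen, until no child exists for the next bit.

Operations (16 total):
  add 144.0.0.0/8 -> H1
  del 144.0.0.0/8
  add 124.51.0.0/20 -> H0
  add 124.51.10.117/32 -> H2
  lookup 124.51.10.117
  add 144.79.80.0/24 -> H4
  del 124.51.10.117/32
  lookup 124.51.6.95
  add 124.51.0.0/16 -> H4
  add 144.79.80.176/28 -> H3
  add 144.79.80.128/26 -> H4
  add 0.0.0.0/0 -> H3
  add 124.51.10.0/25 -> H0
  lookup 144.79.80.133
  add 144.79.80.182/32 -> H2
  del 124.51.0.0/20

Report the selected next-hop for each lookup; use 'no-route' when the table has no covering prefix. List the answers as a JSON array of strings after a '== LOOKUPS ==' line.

Apply in order:
  add 144.0.0.0/8 -> H1 at depth 8
  del 144.0.0.0/8 (clear depth 8)
  add 124.51.0.0/20 -> H0 at depth 20
  add 124.51.10.117/32 -> H2 at depth 32
  ? 124.51.10.117  path d0:-→d1:-→d2:-→d3:-→d4:-→d5:-→d6:-→d7:-→d8:-→d9:-→d10:-→d11:-→d12:-→d13:-→d14:-→d15:-→d16:-→d17:-→d18:-→d19:-→d20:H0→d21:-→d22:-→d23:-→d24:-→d25:-→d26:-→d27:-→d28:-→d29:-→d30:-→d31:-→d32:H2  best=H2
  add 144.79.80.0/24 -> H4 at depth 24
  del 124.51.10.117/32 (clear depth 32)
  ? 124.51.6.95  path d0:-→d1:-→d2:-→d3:-→d4:-→d5:-→d6:-→d7:-→d8:-→d9:-→d10:-→d11:-→d12:-→d13:-→d14:-→d15:-→d16:-→d17:-→d18:-→d19:-→d20:H0  best=H0
  add 124.51.0.0/16 -> H4 at depth 16
  add 144.79.80.176/28 -> H3 at depth 28
  add 144.79.80.128/26 -> H4 at depth 26
  add 0.0.0.0/0 -> H3 at depth 0
  add 124.51.10.0/25 -> H0 at depth 25
  ? 144.79.80.133  path d0:H3→d1:-→d2:-→d3:-→d4:-→d5:-→d6:-→d7:-→d8:-→d9:-→d10:-→d11:-→d12:-→d13:-→d14:-→d15:-→d16:-→d17:-→d18:-→d19:-→d20:-→d21:-→d22:-→d23:-→d24:H4→d25:-→d26:H4  best=H4
  add 144.79.80.182/32 -> H2 at depth 32
  del 124.51.0.0/20 (clear depth 20)

== LOOKUPS ==
["H2","H0","H4"]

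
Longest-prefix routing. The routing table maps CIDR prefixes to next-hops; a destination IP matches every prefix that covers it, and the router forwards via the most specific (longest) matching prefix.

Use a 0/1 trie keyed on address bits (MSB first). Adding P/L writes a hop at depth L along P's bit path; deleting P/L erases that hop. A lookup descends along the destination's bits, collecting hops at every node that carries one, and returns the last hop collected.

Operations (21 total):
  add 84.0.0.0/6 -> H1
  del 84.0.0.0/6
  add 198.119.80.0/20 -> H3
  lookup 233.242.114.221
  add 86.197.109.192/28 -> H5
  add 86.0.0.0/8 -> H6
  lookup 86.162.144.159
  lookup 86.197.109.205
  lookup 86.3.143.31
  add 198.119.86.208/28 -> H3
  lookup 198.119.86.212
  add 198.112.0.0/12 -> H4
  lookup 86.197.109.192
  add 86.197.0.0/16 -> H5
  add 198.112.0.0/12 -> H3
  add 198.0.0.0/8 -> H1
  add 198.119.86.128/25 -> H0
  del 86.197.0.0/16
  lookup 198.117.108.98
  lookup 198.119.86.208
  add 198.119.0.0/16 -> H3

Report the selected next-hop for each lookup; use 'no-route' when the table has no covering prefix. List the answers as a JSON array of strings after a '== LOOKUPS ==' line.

Process each operation:
  add 84.0.0.0/6 -> H1 at depth 6
  - 84.0.0.0/6 clear@6
  add 198.119.80.0/20 -> H3 at depth 20
  ? 233.242.114.221  path d0:-→d1:-→d2:-  best=no-route
  add 86.197.109.192/28 -> H5 at depth 28
  add 86.0.0.0/8 -> H6 at depth 8
  ? 86.162.144.159  path d0:-→d1:-→d2:-→d3:-→d4:-→d5:-→d6:-→d7:-→d8:H6→d9:-  best=H6
  ? 86.197.109.205  path d0:-→d1:-→d2:-→d3:-→d4:-→d5:-→d6:-→d7:-→d8:H6→d9:-→d10:-→d11:-→d12:-→d13:-→d14:-→d15:-→d16:-→d17:-→d18:-→d19:-→d20:-→d21:-→d22:-→d23:-→d24:-→d25:-→d26:-→d27:-→d28:H5  best=H5
  ? 86.3.143.31  path d0:-→d1:-→d2:-→d3:-→d4:-→d5:-→d6:-→d7:-→d8:H6  best=H6
  add 198.119.86.208/28 -> H3 at depth 28
  ? 198.119.86.212  path d0:-→d1:-→d2:-→d3:-→d4:-→d5:-→d6:-→d7:-→d8:-→d9:-→d10:-→d11:-→d12:-→d13:-→d14:-→d15:-→d16:-→d17:-→d18:-→d19:-→d20:H3→d21:-→d22:-→d23:-→d24:-→d25:-→d26:-→d27:-→d28:H3  best=H3
  add 198.112.0.0/12 -> H4 at depth 12
  ? 86.197.109.192  path d0:-→d1:-→d2:-→d3:-→d4:-→d5:-→d6:-→d7:-→d8:H6→d9:-→d10:-→d11:-→d12:-→d13:-→d14:-→d15:-→d16:-→d17:-→d18:-→d19:-→d20:-→d21:-→d22:-→d23:-→d24:-→d25:-→d26:-→d27:-→d28:H5  best=H5
  add 86.197.0.0/16 -> H5 at depth 16
  add 198.112.0.0/12 -> H3 at depth 12
  add 198.0.0.0/8 -> H1 at depth 8
  add 198.119.86.128/25 -> H0 at depth 25
  - 86.197.0.0/16 clear@16
  ? 198.117.108.98  path d0:-→d1:-→d2:-→d3:-→d4:-→d5:-→d6:-→d7:-→d8:H1→d9:-→d10:-→d11:-→d12:H3→d13:-→d14:-  best=H3
  ? 198.119.86.208  path d0:-→d1:-→d2:-→d3:-→d4:-→d5:-→d6:-→d7:-→d8:H1→d9:-→d10:-→d11:-→d12:H3→d13:-→d14:-→d15:-→d16:-→d17:-→d18:-→d19:-→d20:H3→d21:-→d22:-→d23:-→d24:-→d25:H0→d26:-→d27:-→d28:H3  best=H3
  add 198.119.0.0/16 -> H3 at depth 16

== LOOKUPS ==
["no-route","H6","H5","H6","H3","H5","H3","H3"]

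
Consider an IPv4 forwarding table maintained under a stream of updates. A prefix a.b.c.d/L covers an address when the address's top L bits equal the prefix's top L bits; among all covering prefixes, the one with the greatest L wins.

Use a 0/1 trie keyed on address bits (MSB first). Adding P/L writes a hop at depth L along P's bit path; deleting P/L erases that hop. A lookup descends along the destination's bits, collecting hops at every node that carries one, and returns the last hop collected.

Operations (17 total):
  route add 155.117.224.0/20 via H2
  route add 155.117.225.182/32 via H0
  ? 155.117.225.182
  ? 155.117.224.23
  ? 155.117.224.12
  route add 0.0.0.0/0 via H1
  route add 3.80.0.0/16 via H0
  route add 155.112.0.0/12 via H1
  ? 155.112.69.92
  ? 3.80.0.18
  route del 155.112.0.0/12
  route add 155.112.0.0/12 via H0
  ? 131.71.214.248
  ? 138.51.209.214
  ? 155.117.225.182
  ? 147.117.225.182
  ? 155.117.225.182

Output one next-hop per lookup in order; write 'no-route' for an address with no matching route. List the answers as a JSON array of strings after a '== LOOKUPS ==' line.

Trace:
  + 155.117.224.0/20 (H2) depth=20
  + 155.117.225.182/32 (H0) depth=32
  Q 155.117.225.182: descend 10011011011101011110000110110110 ; hops seen [H2,H0] ; pick H0
  Q 155.117.224.23: descend 10011011011101011110000 ; hops seen [H2] ; pick H2
  Q 155.117.224.12: descend 10011011011101011110000 ; hops seen [H2] ; pick H2
  + 0.0.0.0/0 (H1) depth=0
  + 3.80.0.0/16 (H0) depth=16
  + 155.112.0.0/12 (H1) depth=12
  Q 155.112.69.92: descend 1001101101110 ; hops seen [H1,H1] ; pick H1
  Q 3.80.0.18: descend 0000001101010000 ; hops seen [H1,H0] ; pick H0
  - 155.112.0.0/12 clear@12
  + 155.112.0.0/12 (H0) depth=12
  Q 131.71.214.248: descend 100 ; hops seen [H1] ; pick H1
  Q 138.51.209.214: descend 100 ; hops seen [H1] ; pick H1
  Q 155.117.225.182: descend 10011011011101011110000110110110 ; hops seen [H1,H0,H2,H0] ; pick H0
  Q 147.117.225.182: descend 1001 ; hops seen [H1] ; pick H1
  Q 155.117.225.182: descend 10011011011101011110000110110110 ; hops seen [H1,H0,H2,H0] ; pick H0

== LOOKUPS ==
["H0","H2","H2","H1","H0","H1","H1","H0","H1","H0"]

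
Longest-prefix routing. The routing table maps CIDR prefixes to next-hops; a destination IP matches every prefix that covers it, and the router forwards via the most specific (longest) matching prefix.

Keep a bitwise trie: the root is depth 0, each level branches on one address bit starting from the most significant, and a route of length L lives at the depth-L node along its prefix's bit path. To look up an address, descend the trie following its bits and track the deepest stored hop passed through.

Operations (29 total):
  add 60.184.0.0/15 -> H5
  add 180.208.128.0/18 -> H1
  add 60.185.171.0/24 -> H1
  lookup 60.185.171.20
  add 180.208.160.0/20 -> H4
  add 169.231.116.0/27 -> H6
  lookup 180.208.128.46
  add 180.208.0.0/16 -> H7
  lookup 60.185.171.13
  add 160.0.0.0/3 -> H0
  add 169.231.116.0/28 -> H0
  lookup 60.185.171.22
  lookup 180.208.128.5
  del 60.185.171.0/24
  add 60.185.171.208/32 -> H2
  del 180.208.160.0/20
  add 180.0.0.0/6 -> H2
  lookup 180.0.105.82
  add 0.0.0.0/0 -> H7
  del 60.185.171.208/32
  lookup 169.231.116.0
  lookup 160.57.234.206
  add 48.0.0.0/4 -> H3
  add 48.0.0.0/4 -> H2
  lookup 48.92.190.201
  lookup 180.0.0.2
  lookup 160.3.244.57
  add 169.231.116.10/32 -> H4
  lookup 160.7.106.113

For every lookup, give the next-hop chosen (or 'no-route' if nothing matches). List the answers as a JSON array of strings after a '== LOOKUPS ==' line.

Apply in order:
  add 60.184.0.0/15 -> H5 at depth 15
  add 180.208.128.0/18 -> H1 at depth 18
  add 60.185.171.0/24 -> H1 at depth 24
  ? 60.185.171.20  path d0:-→d1:-→d2:-→d3:-→d4:-→d5:-→d6:-→d7:-→d8:-→d9:-→d10:-→d11:-→d12:-→d13:-→d14:-→d15:H5→d16:-→d17:-→d18:-→d19:-→d20:-→d21:-→d22:-→d23:-→d24:H1  best=H1
  add 180.208.160.0/20 -> H4 at depth 20
  add 169.231.116.0/27 -> H6 at depth 27
  ? 180.208.128.46  path d0:-→d1:-→d2:-→d3:-→d4:-→d5:-→d6:-→d7:-→d8:-→d9:-→d10:-→d11:-→d12:-→d13:-→d14:-→d15:-→d16:-→d17:-→d18:H1  best=H1
  add 180.208.0.0/16 -> H7 at depth 16
  ? 60.185.171.13  path d0:-→d1:-→d2:-→d3:-→d4:-→d5:-→d6:-→d7:-→d8:-→d9:-→d10:-→d11:-→d12:-→d13:-→d14:-→d15:H5→d16:-→d17:-→d18:-→d19:-→d20:-→d21:-→d22:-→d23:-→d24:H1  best=H1
  add 160.0.0.0/3 -> H0 at depth 3
  add 169.231.116.0/28 -> H0 at depth 28
  ? 60.185.171.22  path d0:-→d1:-→d2:-→d3:-→d4:-→d5:-→d6:-→d7:-→d8:-→d9:-→d10:-→d11:-→d12:-→d13:-→d14:-→d15:H5→d16:-→d17:-→d18:-→d19:-→d20:-→d21:-→d22:-→d23:-→d24:H1  best=H1
  ? 180.208.128.5  path d0:-→d1:-→d2:-→d3:H0→d4:-→d5:-→d6:-→d7:-→d8:-→d9:-→d10:-→d11:-→d12:-→d13:-→d14:-→d15:-→d16:H7→d17:-→d18:H1  best=H1
  - 60.185.171.0/24 clear@24
  add 60.185.171.208/32 -> H2 at depth 32
  - 180.208.160.0/20 clear@20
  add 180.0.0.0/6 -> H2 at depth 6
  ? 180.0.105.82  path d0:-→d1:-→d2:-→d3:H0→d4:-→d5:-→d6:H2→d7:-→d8:-  best=H2
  add 0.0.0.0/0 -> H7 at depth 0
  - 60.185.171.208/32 clear@32
  ? 169.231.116.0  path d0:H7→d1:-→d2:-→d3:H0→d4:-→d5:-→d6:-→d7:-→d8:-→d9:-→d10:-→d11:-→d12:-→d13:-→d14:-→d15:-→d16:-→d17:-→d18:-→d19:-→d20:-→d21:-→d22:-→d23:-→d24:-→d25:-→d26:-→d27:H6→d28:H0  best=H0
  ? 160.57.234.206  path d0:H7→d1:-→d2:-→d3:H0→d4:-  best=H0
  add 48.0.0.0/4 -> H3 at depth 4
  add 48.0.0.0/4 -> H2 at depth 4
  ? 48.92.190.201  path d0:H7→d1:-→d2:-→d3:-→d4:H2  best=H2
  ? 180.0.0.2  path d0:H7→d1:-→d2:-→d3:H0→d4:-→d5:-→d6:H2→d7:-→d8:-  best=H2
  ? 160.3.244.57  path d0:H7→d1:-→d2:-→d3:H0→d4:-  best=H0
  add 169.231.116.10/32 -> H4 at depth 32
  ? 160.7.106.113  path d0:H7→d1:-→d2:-→d3:H0→d4:-  best=H0

== LOOKUPS ==
["H1","H1","H1","H1","H1","H2","H0","H0","H2","H2","H0","H0"]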